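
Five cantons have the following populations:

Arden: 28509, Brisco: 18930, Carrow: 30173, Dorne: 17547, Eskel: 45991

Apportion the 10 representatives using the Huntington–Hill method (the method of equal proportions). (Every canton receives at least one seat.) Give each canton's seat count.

With divisor 13331: modified quotas Arden 2.139, Brisco 1.420, Carrow 2.263, Dorne 1.316, Eskel 3.450.
Geometric-mean thresholds: Arden √(2·3)=2.449, Brisco √(1·2)=1.414, Carrow √(2·3)=2.449, Dorne √(1·2)=1.414, Eskel √(3·4)=3.464.
Each quota rounded against its threshold gives Arden 2, Brisco 2, Carrow 2, Dorne 1, Eskel 3 (total 10).

Arden 2, Brisco 2, Carrow 2, Dorne 1, Eskel 3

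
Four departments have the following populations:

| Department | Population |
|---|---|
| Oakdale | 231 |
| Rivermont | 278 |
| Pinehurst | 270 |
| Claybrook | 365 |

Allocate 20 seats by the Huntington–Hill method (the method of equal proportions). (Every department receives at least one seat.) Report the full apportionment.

Oakdale=4, Rivermont=5, Pinehurst=5, Claybrook=6

With divisor 58: modified quotas Oakdale 3.983, Rivermont 4.793, Pinehurst 4.655, Claybrook 6.293.
Geometric-mean thresholds: Oakdale √(3·4)=3.464, Rivermont √(4·5)=4.472, Pinehurst √(4·5)=4.472, Claybrook √(6·7)=6.481.
Each quota rounded against its threshold gives Oakdale 4, Rivermont 5, Pinehurst 5, Claybrook 6 (total 20).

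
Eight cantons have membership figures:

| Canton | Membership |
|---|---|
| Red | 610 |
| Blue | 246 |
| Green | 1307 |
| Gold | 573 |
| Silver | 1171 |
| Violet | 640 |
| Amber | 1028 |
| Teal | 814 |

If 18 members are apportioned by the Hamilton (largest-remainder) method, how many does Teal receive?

Total 6389; standard divisor 6389/18 ≈ 354.944.
Standard quotas: Red 1.719, Blue 0.693, Green 3.682, Gold 1.614, Silver 3.299, Violet 1.803, Amber 2.896, Teal 2.293.
Lower quotas: Red 1, Blue 0, Green 3, Gold 1, Silver 3, Violet 1, Amber 2, Teal 2 (sum 13, leaving 5 seats).
Remainders in descending order: Amber 0.896, Violet 0.803, Red 0.719, Blue 0.693, Green 0.682, Gold 0.614, Silver 0.299, Teal 0.293.
The surplus seats go to Amber, Violet, Red, Blue, Green.
Teal receives 2.

2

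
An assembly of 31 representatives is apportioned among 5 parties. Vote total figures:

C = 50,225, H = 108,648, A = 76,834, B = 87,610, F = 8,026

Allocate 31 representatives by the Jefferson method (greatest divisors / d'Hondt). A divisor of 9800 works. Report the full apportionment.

C: 5; H: 11; A: 7; B: 8; F: 0

With modified divisor 9800: modified quotas C 5.125, H 11.087, A 7.840, B 8.940, F 0.819.
Rounding down: C 5, H 11, A 7, B 8, F 0 (total 31).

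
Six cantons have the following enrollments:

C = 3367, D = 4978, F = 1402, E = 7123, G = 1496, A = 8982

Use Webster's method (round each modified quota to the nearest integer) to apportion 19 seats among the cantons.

Standard divisor 27348/19 ≈ 1439.368; standard quotas: C 2.339, D 3.458, F 0.974, E 4.949, G 1.039, A 6.240.
Rounding to the nearest integer gives 2, 3, 1, 5, 1, 6 = 18 seats, so the divisor must be adjusted.
With modified divisor 1400: modified quotas C 2.405, D 3.556, F 1.001, E 5.088, G 1.069, A 6.416.
Rounding to the nearest integer: C 2, D 4, F 1, E 5, G 1, A 6 (total 19).

C 2, D 4, F 1, E 5, G 1, A 6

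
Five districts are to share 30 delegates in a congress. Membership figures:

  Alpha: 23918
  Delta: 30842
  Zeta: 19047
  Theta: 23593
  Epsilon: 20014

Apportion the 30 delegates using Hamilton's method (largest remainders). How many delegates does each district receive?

Total 117414; standard divisor 117414/30 ≈ 3913.8.
Standard quotas: Alpha 6.1112, Delta 7.8803, Zeta 4.8666, Theta 6.0282, Epsilon 5.1137.
Lower quotas: Alpha 6, Delta 7, Zeta 4, Theta 6, Epsilon 5 (sum 28, leaving 2 seats).
Remainders in descending order: Delta 0.8803, Zeta 0.8666, Epsilon 0.1137, Alpha 0.1112, Theta 0.0282.
Largest remainders: Delta, Zeta receive the extra seats.

Alpha=6, Delta=8, Zeta=5, Theta=6, Epsilon=5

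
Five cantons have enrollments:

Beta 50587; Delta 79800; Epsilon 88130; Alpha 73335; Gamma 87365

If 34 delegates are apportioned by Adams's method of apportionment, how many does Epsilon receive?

8

Standard divisor 379217/34 ≈ 11153.441; standard quotas: Beta 4.536, Delta 7.155, Epsilon 7.902, Alpha 6.575, Gamma 7.833.
Rounding up gives 5, 8, 8, 7, 8 = 36 seats, so the divisor must be adjusted.
With modified divisor 12400: modified quotas Beta 4.080, Delta 6.435, Epsilon 7.107, Alpha 5.914, Gamma 7.046.
Rounding up: Beta 5, Delta 7, Epsilon 8, Alpha 6, Gamma 8 (total 34).
Epsilon receives 8.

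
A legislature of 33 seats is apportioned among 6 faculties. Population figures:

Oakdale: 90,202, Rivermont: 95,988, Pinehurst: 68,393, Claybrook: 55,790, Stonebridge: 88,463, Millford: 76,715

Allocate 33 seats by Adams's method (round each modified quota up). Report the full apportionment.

Standard divisor 475551/33 ≈ 14410.636; standard quotas: Oakdale 6.259, Rivermont 6.661, Pinehurst 4.746, Claybrook 3.871, Stonebridge 6.139, Millford 5.323.
Rounding up gives 7, 7, 5, 4, 7, 6 = 36 seats, so the divisor must be adjusted.
With modified divisor 15700: modified quotas Oakdale 5.745, Rivermont 6.114, Pinehurst 4.356, Claybrook 3.554, Stonebridge 5.635, Millford 4.886.
Rounding up: Oakdale 6, Rivermont 7, Pinehurst 5, Claybrook 4, Stonebridge 6, Millford 5 (total 33).

Oakdale=6, Rivermont=7, Pinehurst=5, Claybrook=4, Stonebridge=6, Millford=5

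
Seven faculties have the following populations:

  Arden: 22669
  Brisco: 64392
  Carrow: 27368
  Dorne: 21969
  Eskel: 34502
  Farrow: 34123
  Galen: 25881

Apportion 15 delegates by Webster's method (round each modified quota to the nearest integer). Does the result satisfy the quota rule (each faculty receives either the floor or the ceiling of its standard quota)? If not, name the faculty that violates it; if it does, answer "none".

Standard quotas: Arden 1.473, Brisco 4.183, Carrow 1.778, Dorne 1.427, Eskel 2.241, Farrow 2.217, Galen 1.681.
Webster allocation: Arden 2, Brisco 4, Carrow 2, Dorne 1, Eskel 2, Farrow 2, Galen 2.
Every allocation lies between the lower and upper quota.

none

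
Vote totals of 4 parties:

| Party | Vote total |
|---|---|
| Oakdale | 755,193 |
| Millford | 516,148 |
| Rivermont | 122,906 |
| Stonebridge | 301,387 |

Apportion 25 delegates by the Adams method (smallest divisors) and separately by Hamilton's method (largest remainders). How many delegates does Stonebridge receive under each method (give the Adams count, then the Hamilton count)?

Adams: Oakdale 11, Millford 7, Rivermont 2, Stonebridge 5.
Hamilton: Oakdale 11, Millford 8, Rivermont 2, Stonebridge 4.
Stonebridge gets 5 under Adams and 4 under Hamilton.

5 and 4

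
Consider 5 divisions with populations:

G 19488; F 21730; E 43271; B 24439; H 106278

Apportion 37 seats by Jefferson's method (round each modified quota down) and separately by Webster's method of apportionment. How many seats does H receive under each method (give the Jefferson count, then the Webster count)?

19 and 18

Jefferson: G 3, F 4, E 7, B 4, H 19.
Webster: G 3, F 4, E 8, B 4, H 18.
H gets 19 under Jefferson and 18 under Webster.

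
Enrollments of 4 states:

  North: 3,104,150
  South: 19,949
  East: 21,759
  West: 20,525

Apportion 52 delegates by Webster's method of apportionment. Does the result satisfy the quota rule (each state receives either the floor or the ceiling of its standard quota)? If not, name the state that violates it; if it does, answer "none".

North

Standard quotas: North 50.978, South 0.328, East 0.357, West 0.337.
Webster allocation: North 52, South 0, East 0, West 0.
North has quota 50.978 (lower 50, upper 51) but receives 52 — outside the quota interval.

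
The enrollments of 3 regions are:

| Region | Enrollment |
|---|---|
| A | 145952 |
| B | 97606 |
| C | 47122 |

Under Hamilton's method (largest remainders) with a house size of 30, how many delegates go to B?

10

Total 290680; standard divisor 290680/30 ≈ 9689.333.
Standard quotas: A 15.0632, B 10.0736, C 4.8633.
Lower quotas: A 15, B 10, C 4 (sum 29, leaving 1 seat).
Remainders in descending order: C 0.8633, B 0.0736, A 0.0632.
Largest remainder: C receives the extra seat.
B receives 10.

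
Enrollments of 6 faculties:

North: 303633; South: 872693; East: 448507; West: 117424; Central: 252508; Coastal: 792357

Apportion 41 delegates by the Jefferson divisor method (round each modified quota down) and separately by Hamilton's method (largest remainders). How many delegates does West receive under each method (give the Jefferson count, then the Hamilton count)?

Jefferson: North 4, South 13, East 7, West 1, Central 4, Coastal 12.
Hamilton: North 4, South 13, East 6, West 2, Central 4, Coastal 12.
West gets 1 under Jefferson and 2 under Hamilton.

1 and 2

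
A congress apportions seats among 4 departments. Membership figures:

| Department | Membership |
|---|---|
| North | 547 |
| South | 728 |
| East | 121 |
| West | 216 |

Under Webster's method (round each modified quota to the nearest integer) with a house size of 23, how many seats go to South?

10

Standard divisor 1612/23 ≈ 70.087; standard quotas: North 7.805, South 10.387, East 1.726, West 3.082.
Rounding to the nearest integer gives North 8, South 10, East 2, West 3 — total 23, matching the house size, so no adjustment is needed.
South receives 10.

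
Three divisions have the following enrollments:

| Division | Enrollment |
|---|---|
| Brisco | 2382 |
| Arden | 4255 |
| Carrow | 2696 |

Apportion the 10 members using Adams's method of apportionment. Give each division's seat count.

Brisco=3; Arden=4; Carrow=3

Standard divisor 9333/10 ≈ 933.3; standard quotas: Brisco 2.552, Arden 4.559, Carrow 2.889.
Rounding up gives 3, 5, 3 = 11 seats, so the divisor must be adjusted.
With modified divisor 1100: modified quotas Brisco 2.165, Arden 3.868, Carrow 2.451.
Rounding up: Brisco 3, Arden 4, Carrow 3 (total 10).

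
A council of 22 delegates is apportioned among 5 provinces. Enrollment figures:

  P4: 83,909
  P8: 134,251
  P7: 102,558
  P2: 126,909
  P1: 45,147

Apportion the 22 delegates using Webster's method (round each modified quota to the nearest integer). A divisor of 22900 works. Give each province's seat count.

P4 4, P8 6, P7 4, P2 6, P1 2

With modified divisor 22900: modified quotas P4 3.664, P8 5.862, P7 4.479, P2 5.542, P1 1.971.
Rounding to the nearest integer: P4 4, P8 6, P7 4, P2 6, P1 2 (total 22).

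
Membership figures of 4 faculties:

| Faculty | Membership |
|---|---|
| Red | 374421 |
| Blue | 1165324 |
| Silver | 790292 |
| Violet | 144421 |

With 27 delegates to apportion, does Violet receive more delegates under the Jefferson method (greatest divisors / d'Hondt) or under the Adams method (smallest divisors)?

Jefferson: Red 4, Blue 13, Silver 9, Violet 1.
Adams: Red 4, Blue 12, Silver 9, Violet 2.
Violet gets 1 under Jefferson and 2 under Adams.

Adams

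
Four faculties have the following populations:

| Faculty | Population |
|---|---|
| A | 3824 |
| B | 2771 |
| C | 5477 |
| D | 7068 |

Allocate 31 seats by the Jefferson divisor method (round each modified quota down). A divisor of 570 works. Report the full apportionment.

A=6, B=4, C=9, D=12

With modified divisor 570: modified quotas A 6.709, B 4.861, C 9.609, D 12.400.
Rounding down: A 6, B 4, C 9, D 12 (total 31).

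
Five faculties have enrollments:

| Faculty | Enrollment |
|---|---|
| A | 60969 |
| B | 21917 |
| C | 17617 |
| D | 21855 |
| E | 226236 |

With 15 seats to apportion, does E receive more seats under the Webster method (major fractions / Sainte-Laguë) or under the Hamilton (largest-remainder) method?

Hamilton

Webster: A 3, B 1, C 1, D 1, E 9.
Hamilton: A 2, B 1, C 1, D 1, E 10.
E gets 9 under Webster and 10 under Hamilton.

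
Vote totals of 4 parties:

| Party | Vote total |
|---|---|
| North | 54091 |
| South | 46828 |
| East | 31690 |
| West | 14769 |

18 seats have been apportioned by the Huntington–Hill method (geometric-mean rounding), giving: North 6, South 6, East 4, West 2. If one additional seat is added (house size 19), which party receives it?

Priority for the next seat is population ÷ (√(s·(s+1))).
Priorities: North 8346.423, South 7225.717, East 7086.099, West 6029.419.
Highest priority: North.

North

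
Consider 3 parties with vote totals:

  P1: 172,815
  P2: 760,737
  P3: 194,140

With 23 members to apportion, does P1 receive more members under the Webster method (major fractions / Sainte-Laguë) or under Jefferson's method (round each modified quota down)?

Webster: P1 4, P2 15, P3 4.
Jefferson: P1 3, P2 16, P3 4.
P1 gets 4 under Webster and 3 under Jefferson.

Webster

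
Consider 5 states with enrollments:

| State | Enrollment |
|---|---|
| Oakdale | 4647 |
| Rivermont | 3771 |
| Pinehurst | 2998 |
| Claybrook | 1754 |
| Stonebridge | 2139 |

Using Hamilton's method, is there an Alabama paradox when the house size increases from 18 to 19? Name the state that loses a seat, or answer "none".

At 18 seats: Oakdale 5, Rivermont 4, Pinehurst 4, Claybrook 2, Stonebridge 3.
At 19 seats: Oakdale 6, Rivermont 5, Pinehurst 4, Claybrook 2, Stonebridge 2.
Stonebridge drops from 3 to 2.

Stonebridge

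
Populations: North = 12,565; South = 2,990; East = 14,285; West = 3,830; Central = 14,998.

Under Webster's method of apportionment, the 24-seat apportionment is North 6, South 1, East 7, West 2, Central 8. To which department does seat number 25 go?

Priority for the next seat is population ÷ (current seats + 0.5).
Priorities: North 1933.077, South 1993.333, East 1904.667, West 1532.000, Central 1764.471.
Highest priority: South.

South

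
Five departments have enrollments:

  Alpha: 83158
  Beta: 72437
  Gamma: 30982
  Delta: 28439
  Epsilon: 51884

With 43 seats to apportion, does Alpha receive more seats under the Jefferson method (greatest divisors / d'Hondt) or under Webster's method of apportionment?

Jefferson

Jefferson: Alpha 14, Beta 12, Gamma 5, Delta 4, Epsilon 8.
Webster: Alpha 13, Beta 12, Gamma 5, Delta 5, Epsilon 8.
Alpha gets 14 under Jefferson and 13 under Webster.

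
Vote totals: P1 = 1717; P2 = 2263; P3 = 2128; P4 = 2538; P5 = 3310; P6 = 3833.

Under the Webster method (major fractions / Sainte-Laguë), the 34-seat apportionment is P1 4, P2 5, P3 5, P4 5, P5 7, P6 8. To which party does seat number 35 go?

P4

Priority for the next seat is population ÷ (current seats + 0.5).
Priorities: P1 381.556, P2 411.455, P3 386.909, P4 461.455, P5 441.333, P6 450.941.
Highest priority: P4.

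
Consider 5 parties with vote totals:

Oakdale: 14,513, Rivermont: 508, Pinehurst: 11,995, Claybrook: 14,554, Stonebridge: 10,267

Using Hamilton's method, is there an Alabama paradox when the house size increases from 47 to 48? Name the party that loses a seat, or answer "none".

Rivermont

At 47 seats: Oakdale 13, Rivermont 1, Pinehurst 11, Claybrook 13, Stonebridge 9.
At 48 seats: Oakdale 13, Rivermont 0, Pinehurst 11, Claybrook 14, Stonebridge 10.
Rivermont drops from 1 to 0.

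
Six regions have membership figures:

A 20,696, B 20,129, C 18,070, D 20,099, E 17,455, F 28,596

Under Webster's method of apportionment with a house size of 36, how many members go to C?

5

Standard divisor 125045/36 ≈ 3473.472; standard quotas: A 5.958, B 5.795, C 5.202, D 5.786, E 5.025, F 8.233.
Rounding to the nearest integer gives A 6, B 6, C 5, D 6, E 5, F 8 — total 36, matching the house size, so no adjustment is needed.
C receives 5.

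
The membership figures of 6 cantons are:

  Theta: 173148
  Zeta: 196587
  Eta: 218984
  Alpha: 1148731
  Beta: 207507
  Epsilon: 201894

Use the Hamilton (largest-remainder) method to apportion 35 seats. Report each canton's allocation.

Theta: 3; Zeta: 3; Eta: 4; Alpha: 19; Beta: 3; Epsilon: 3

The standard divisor is 2146851/35 ≈ 61338.6.
Standard quotas: Theta 2.8228, Zeta 3.2049, Eta 3.5701, Alpha 18.7277, Beta 3.3830, Epsilon 3.2915.
Lower quotas: Theta 2, Zeta 3, Eta 3, Alpha 18, Beta 3, Epsilon 3 (sum 32, leaving 3 seats).
Remainders in descending order: Theta 0.8228, Alpha 0.7277, Eta 0.5701, Beta 0.3830, Epsilon 0.2915, Zeta 0.2049.
Largest remainders: Theta, Alpha, Eta receive the extra seats.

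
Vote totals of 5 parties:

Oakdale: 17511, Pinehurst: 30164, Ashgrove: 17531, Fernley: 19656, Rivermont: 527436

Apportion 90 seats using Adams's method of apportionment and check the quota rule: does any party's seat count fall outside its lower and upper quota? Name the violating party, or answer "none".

Standard quotas: Oakdale 2.574, Pinehurst 4.434, Ashgrove 2.577, Fernley 2.889, Rivermont 77.526.
Adams allocation: Oakdale 3, Pinehurst 5, Ashgrove 3, Fernley 3, Rivermont 76.
Rivermont has quota 77.526 (lower 77, upper 78) but receives 76 — outside the quota interval.

Rivermont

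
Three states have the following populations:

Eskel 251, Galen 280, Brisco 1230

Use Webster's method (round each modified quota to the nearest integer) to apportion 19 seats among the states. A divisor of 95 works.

Eskel 3, Galen 3, Brisco 13

With modified divisor 95: modified quotas Eskel 2.642, Galen 2.947, Brisco 12.947.
Rounding to the nearest integer: Eskel 3, Galen 3, Brisco 13 (total 19).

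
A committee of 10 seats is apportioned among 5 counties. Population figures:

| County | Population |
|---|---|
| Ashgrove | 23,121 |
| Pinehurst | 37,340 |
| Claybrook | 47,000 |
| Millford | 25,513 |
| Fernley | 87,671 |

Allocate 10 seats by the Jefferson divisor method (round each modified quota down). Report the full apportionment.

Ashgrove: 1; Pinehurst: 2; Claybrook: 2; Millford: 1; Fernley: 4

Standard divisor 220645/10 ≈ 22064.5; standard quotas: Ashgrove 1.048, Pinehurst 1.692, Claybrook 2.130, Millford 1.156, Fernley 3.973.
Rounding down gives 1, 1, 2, 1, 3 = 8 seats, so the divisor must be adjusted.
With modified divisor 18100: modified quotas Ashgrove 1.277, Pinehurst 2.063, Claybrook 2.597, Millford 1.410, Fernley 4.844.
Rounding down: Ashgrove 1, Pinehurst 2, Claybrook 2, Millford 1, Fernley 4 (total 10).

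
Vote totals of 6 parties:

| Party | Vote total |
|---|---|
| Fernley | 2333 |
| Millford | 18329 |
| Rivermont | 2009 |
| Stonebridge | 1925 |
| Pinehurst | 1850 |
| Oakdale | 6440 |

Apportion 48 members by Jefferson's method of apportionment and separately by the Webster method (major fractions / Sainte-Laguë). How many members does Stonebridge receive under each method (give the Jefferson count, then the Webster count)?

2 and 3

Jefferson: Fernley 3, Millford 28, Rivermont 3, Stonebridge 2, Pinehurst 2, Oakdale 10.
Webster: Fernley 3, Millford 27, Rivermont 3, Stonebridge 3, Pinehurst 3, Oakdale 9.
Stonebridge gets 2 under Jefferson and 3 under Webster.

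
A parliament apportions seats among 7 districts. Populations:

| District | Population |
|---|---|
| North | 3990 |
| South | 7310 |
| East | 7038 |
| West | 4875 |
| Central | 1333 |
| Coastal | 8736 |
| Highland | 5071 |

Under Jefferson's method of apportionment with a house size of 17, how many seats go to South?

4

Standard divisor 38353/17 ≈ 2256.059; standard quotas: North 1.769, South 3.240, East 3.120, West 2.161, Central 0.591, Coastal 3.872, Highland 2.248.
Rounding down gives 1, 3, 3, 2, 0, 3, 2 = 14 seats, so the divisor must be adjusted.
With modified divisor 1800: modified quotas North 2.217, South 4.061, East 3.910, West 2.708, Central 0.741, Coastal 4.853, Highland 2.817.
Rounding down: North 2, South 4, East 3, West 2, Central 0, Coastal 4, Highland 2 (total 17).
South receives 4.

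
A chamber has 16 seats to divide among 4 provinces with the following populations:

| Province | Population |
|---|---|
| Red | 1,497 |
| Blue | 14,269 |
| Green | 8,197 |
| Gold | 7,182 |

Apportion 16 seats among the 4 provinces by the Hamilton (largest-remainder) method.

Red 1, Blue 7, Green 4, Gold 4

Standard divisor: 31145 ÷ 16 ≈ 1946.562.
Standard quotas: Red 0.7690, Blue 7.3304, Green 4.2110, Gold 3.6896.
Lower quotas: Red 0, Blue 7, Green 4, Gold 3 (sum 14, leaving 2 seats).
Remainders in descending order: Red 0.7690, Gold 0.6896, Blue 0.3304, Green 0.2110.
The surplus seats go to Red, Gold.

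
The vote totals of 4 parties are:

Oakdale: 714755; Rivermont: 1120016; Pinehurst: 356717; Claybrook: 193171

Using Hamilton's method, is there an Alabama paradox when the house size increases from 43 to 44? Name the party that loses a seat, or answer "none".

At 43 seats: Oakdale 13, Rivermont 20, Pinehurst 6, Claybrook 4.
At 44 seats: Oakdale 13, Rivermont 21, Pinehurst 7, Claybrook 3.
Claybrook drops from 4 to 3.

Claybrook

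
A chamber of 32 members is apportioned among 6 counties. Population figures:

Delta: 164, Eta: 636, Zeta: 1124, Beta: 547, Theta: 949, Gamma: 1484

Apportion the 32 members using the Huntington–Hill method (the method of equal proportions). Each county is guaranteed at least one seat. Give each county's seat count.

With divisor 153: modified quotas Delta 1.072, Eta 4.157, Zeta 7.346, Beta 3.575, Theta 6.203, Gamma 9.699.
Geometric-mean thresholds: Delta √(1·2)=1.414, Eta √(4·5)=4.472, Zeta √(7·8)=7.483, Beta √(3·4)=3.464, Theta √(6·7)=6.481, Gamma √(9·10)=9.487.
Each quota rounded against its threshold gives Delta 1, Eta 4, Zeta 7, Beta 4, Theta 6, Gamma 10 (total 32).

Delta=1; Eta=4; Zeta=7; Beta=4; Theta=6; Gamma=10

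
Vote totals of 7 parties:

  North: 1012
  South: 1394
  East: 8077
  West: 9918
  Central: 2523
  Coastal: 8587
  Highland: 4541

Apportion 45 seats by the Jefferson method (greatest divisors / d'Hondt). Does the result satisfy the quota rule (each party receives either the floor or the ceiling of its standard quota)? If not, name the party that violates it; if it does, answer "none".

none

Standard quotas: North 1.263, South 1.740, East 10.082, West 12.380, Central 3.149, Coastal 10.718, Highland 5.668.
Jefferson allocation: North 1, South 1, East 10, West 13, Central 3, Coastal 11, Highland 6.
Every allocation lies between the lower and upper quota.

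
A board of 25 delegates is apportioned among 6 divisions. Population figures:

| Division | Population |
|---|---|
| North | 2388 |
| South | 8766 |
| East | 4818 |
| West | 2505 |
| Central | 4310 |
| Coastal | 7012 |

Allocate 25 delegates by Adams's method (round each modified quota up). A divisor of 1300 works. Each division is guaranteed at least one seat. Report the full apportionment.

North 2; South 7; East 4; West 2; Central 4; Coastal 6

With modified divisor 1300: modified quotas North 1.837, South 6.743, East 3.706, West 1.927, Central 3.315, Coastal 5.394.
Rounding up: North 2, South 7, East 4, West 2, Central 4, Coastal 6 (total 25).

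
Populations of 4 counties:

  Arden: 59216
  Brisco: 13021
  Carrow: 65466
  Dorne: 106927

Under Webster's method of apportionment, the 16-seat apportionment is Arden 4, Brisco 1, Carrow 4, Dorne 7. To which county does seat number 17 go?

Priority for the next seat is population ÷ (current seats + 0.5).
Priorities: Arden 13159.111, Brisco 8680.667, Carrow 14548.000, Dorne 14256.933.
Highest priority: Carrow.

Carrow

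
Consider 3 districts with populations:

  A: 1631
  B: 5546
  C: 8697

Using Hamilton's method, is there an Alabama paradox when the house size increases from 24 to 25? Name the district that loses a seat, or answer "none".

At 24 seats: A 3, B 8, C 13.
At 25 seats: A 2, B 9, C 14.
A drops from 3 to 2.

A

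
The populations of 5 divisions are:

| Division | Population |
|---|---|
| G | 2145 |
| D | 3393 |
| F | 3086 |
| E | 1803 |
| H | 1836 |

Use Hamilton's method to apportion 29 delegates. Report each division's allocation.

Total 12263; standard divisor 12263/29 ≈ 422.862.
Standard quotas: G 5.073, D 8.024, F 7.298, E 4.264, H 4.342.
Lower quotas: G 5, D 8, F 7, E 4, H 4 (sum 28, leaving 1 seat).
Remainders in descending order: H 0.342, F 0.298, E 0.264, G 0.073, D 0.024.
The surplus seat goes to H.

G 5; D 8; F 7; E 4; H 5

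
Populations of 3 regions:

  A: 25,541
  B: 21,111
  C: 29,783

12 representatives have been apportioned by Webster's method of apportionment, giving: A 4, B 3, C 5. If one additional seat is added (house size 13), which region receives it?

B

Priority for the next seat is population ÷ (current seats + 0.5).
Priorities: A 5675.778, B 6031.714, C 5415.091.
Highest priority: B.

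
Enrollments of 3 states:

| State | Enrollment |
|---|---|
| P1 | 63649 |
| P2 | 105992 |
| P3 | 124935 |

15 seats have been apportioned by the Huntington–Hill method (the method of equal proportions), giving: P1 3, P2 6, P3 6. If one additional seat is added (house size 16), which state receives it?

P3

Priority for the next seat is population ÷ (√(s·(s+1))).
Priorities: P1 18373.884, P2 16354.921, P3 19277.889.
Highest priority: P3.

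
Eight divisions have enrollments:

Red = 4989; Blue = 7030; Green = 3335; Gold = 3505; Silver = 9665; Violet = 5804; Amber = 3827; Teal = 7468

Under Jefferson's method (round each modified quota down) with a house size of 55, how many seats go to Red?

Standard divisor 45623/55 ≈ 829.509; standard quotas: Red 6.014, Blue 8.475, Green 4.020, Gold 4.225, Silver 11.651, Violet 6.997, Amber 4.614, Teal 9.003.
Rounding down gives 6, 8, 4, 4, 11, 6, 4, 9 = 52 seats, so the divisor must be adjusted.
With modified divisor 770: modified quotas Red 6.479, Blue 9.130, Green 4.331, Gold 4.552, Silver 12.552, Violet 7.538, Amber 4.970, Teal 9.699.
Rounding down: Red 6, Blue 9, Green 4, Gold 4, Silver 12, Violet 7, Amber 4, Teal 9 (total 55).
Red receives 6.

6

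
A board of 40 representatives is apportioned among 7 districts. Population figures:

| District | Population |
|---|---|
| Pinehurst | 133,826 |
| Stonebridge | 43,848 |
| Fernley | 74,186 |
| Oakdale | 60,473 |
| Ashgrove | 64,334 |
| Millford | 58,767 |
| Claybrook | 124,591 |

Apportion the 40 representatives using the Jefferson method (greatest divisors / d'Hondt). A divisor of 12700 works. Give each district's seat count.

With modified divisor 12700: modified quotas Pinehurst 10.537, Stonebridge 3.453, Fernley 5.841, Oakdale 4.762, Ashgrove 5.066, Millford 4.627, Claybrook 9.810.
Rounding down: Pinehurst 10, Stonebridge 3, Fernley 5, Oakdale 4, Ashgrove 5, Millford 4, Claybrook 9 (total 40).

Pinehurst=10, Stonebridge=3, Fernley=5, Oakdale=4, Ashgrove=5, Millford=4, Claybrook=9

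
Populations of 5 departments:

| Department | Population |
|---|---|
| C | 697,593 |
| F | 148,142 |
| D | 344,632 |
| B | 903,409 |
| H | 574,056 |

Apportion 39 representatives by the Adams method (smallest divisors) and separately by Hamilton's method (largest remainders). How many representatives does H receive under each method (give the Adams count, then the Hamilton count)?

8 and 9

Adams: C 10, F 3, D 5, B 13, H 8.
Hamilton: C 10, F 2, D 5, B 13, H 9.
H gets 8 under Adams and 9 under Hamilton.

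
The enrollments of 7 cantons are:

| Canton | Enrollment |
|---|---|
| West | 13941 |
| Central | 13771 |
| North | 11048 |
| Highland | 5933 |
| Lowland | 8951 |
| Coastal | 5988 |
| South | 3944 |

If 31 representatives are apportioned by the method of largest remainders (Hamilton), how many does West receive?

Standard divisor: 63576 ÷ 31 ≈ 2050.839.
Standard quotas: West 6.7977, Central 6.7148, North 5.3871, Highland 2.8930, Lowland 4.3646, Coastal 2.9198, South 1.9231.
Lower quotas: West 6, Central 6, North 5, Highland 2, Lowland 4, Coastal 2, South 1 (sum 26, leaving 5 seats).
Remainders in descending order: South 0.9231, Coastal 0.9198, Highland 0.8930, West 0.7977, Central 0.7148, North 0.3871, Lowland 0.3646.
Largest remainders: South, Coastal, Highland, West, Central receive the extra seats.
West receives 7.

7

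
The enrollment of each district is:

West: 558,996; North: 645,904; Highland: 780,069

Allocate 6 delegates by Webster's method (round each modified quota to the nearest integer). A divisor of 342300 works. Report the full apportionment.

West 2, North 2, Highland 2

With modified divisor 342300: modified quotas West 1.633, North 1.887, Highland 2.279.
Rounding to the nearest integer: West 2, North 2, Highland 2 (total 6).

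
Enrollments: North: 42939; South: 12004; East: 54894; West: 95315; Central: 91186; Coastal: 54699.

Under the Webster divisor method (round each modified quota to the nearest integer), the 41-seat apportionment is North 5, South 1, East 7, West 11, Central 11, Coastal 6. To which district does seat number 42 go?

Coastal

Priority for the next seat is population ÷ (current seats + 0.5).
Priorities: North 7807.091, South 8002.667, East 7319.200, West 8288.261, Central 7929.217, Coastal 8415.231.
Highest priority: Coastal.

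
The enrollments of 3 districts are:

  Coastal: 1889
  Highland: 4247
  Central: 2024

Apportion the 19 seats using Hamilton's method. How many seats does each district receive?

Total 8160; standard divisor 8160/19 ≈ 429.474.
Standard quotas: Coastal 4.398, Highland 9.889, Central 4.713.
Lower quotas: Coastal 4, Highland 9, Central 4 (sum 17, leaving 2 seats).
Remainders in descending order: Highland 0.889, Central 0.713, Coastal 0.398.
Largest remainders: Highland, Central receive the extra seats.

Coastal 4; Highland 10; Central 5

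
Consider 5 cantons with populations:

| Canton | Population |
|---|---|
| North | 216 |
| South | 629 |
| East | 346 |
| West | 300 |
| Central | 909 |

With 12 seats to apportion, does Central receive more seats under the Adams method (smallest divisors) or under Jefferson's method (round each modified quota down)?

Jefferson

Adams: North 1, South 3, East 2, West 2, Central 4.
Jefferson: North 1, South 3, East 2, West 1, Central 5.
Central gets 4 under Adams and 5 under Jefferson.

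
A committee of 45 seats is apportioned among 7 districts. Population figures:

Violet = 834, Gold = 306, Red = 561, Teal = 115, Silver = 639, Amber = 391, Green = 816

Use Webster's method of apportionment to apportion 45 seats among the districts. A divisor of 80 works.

Violet=10, Gold=4, Red=7, Teal=1, Silver=8, Amber=5, Green=10

With modified divisor 80: modified quotas Violet 10.425, Gold 3.825, Red 7.013, Teal 1.438, Silver 7.987, Amber 4.888, Green 10.200.
Rounding to the nearest integer: Violet 10, Gold 4, Red 7, Teal 1, Silver 8, Amber 5, Green 10 (total 45).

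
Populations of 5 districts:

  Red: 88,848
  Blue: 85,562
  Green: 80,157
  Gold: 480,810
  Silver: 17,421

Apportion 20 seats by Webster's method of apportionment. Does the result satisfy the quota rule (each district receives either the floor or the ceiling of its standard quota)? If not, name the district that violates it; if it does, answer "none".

Gold

Standard quotas: Red 2.360, Blue 2.273, Green 2.130, Gold 12.774, Silver 0.463.
Webster allocation: Red 2, Blue 2, Green 2, Gold 14, Silver 0.
Gold has quota 12.774 (lower 12, upper 13) but receives 14 — outside the quota interval.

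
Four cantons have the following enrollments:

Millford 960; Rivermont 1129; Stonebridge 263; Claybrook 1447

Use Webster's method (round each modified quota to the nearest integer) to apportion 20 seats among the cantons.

Standard divisor 3799/20 ≈ 189.95; standard quotas: Millford 5.054, Rivermont 5.944, Stonebridge 1.385, Claybrook 7.618.
Rounding to the nearest integer gives Millford 5, Rivermont 6, Stonebridge 1, Claybrook 8 — total 20, matching the house size, so no adjustment is needed.

Millford 5, Rivermont 6, Stonebridge 1, Claybrook 8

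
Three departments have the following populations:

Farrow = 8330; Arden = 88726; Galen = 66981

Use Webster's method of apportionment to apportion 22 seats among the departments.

Farrow 1, Arden 12, Galen 9

Standard divisor 164037/22 ≈ 7456.227; standard quotas: Farrow 1.117, Arden 11.900, Galen 8.983.
Rounding to the nearest integer gives Farrow 1, Arden 12, Galen 9 — total 22, matching the house size, so no adjustment is needed.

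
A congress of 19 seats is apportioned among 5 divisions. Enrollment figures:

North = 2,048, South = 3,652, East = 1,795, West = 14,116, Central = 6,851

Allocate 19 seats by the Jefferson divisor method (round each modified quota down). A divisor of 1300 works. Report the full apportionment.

North: 1, South: 2, East: 1, West: 10, Central: 5

With modified divisor 1300: modified quotas North 1.575, South 2.809, East 1.381, West 10.858, Central 5.270.
Rounding down: North 1, South 2, East 1, West 10, Central 5 (total 19).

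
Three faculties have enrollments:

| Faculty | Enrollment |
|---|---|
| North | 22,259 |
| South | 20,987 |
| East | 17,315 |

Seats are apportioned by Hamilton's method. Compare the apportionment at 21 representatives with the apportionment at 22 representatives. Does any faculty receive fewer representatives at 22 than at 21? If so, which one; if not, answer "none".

At 21 seats: North 8, South 7, East 6.
At 22 seats: North 8, South 8, East 6.
No faculty's allocation decreased.

none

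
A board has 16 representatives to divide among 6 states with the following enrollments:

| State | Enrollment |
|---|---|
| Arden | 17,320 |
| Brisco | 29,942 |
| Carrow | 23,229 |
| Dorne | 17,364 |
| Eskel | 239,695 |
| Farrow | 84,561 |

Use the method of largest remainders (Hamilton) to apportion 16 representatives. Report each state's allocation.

Arden=1, Brisco=1, Carrow=1, Dorne=1, Eskel=9, Farrow=3

The standard divisor is 412111/16 ≈ 25756.938.
Standard quotas: Arden 0.6724, Brisco 1.1625, Carrow 0.9019, Dorne 0.6741, Eskel 9.3060, Farrow 3.2830.
Lower quotas: Arden 0, Brisco 1, Carrow 0, Dorne 0, Eskel 9, Farrow 3 (sum 13, leaving 3 seats).
Remainders in descending order: Carrow 0.9019, Dorne 0.6741, Arden 0.6724, Eskel 0.3060, Farrow 0.2830, Brisco 0.1625.
The surplus seats go to Carrow, Dorne, Arden.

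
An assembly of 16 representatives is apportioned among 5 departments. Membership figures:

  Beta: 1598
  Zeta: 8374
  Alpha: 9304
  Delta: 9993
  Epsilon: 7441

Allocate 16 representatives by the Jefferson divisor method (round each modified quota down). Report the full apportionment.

Beta=0, Zeta=4, Alpha=4, Delta=5, Epsilon=3

Standard divisor 36710/16 ≈ 2294.375; standard quotas: Beta 0.696, Zeta 3.650, Alpha 4.055, Delta 4.355, Epsilon 3.243.
Rounding down gives 0, 3, 4, 4, 3 = 14 seats, so the divisor must be adjusted.
With modified divisor 1900: modified quotas Beta 0.841, Zeta 4.407, Alpha 4.897, Delta 5.259, Epsilon 3.916.
Rounding down: Beta 0, Zeta 4, Alpha 4, Delta 5, Epsilon 3 (total 16).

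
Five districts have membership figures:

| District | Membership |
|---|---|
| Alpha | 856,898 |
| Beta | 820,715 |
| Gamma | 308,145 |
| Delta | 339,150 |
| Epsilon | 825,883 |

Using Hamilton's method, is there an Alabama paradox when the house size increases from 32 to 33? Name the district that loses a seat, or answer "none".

At 32 seats: Alpha 9, Beta 8, Gamma 3, Delta 4, Epsilon 8.
At 33 seats: Alpha 9, Beta 9, Gamma 3, Delta 3, Epsilon 9.
Delta drops from 4 to 3.

Delta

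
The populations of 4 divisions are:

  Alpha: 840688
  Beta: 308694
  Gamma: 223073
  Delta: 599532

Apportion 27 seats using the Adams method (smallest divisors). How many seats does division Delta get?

8

Standard divisor 1971987/27 ≈ 73036.556; standard quotas: Alpha 11.511, Beta 4.227, Gamma 3.054, Delta 8.209.
Rounding up gives 12, 5, 4, 9 = 30 seats, so the divisor must be adjusted.
With modified divisor 76650.4: modified quotas Alpha 10.968, Beta 4.027, Gamma 2.910, Delta 7.822.
Rounding up: Alpha 11, Beta 5, Gamma 3, Delta 8 (total 27).
Delta receives 8.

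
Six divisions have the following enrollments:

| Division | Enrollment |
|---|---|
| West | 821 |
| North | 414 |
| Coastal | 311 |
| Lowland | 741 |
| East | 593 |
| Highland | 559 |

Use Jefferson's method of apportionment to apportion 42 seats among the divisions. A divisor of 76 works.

West 10, North 5, Coastal 4, Lowland 9, East 7, Highland 7

With modified divisor 76: modified quotas West 10.803, North 5.447, Coastal 4.092, Lowland 9.750, East 7.803, Highland 7.355.
Rounding down: West 10, North 5, Coastal 4, Lowland 9, East 7, Highland 7 (total 42).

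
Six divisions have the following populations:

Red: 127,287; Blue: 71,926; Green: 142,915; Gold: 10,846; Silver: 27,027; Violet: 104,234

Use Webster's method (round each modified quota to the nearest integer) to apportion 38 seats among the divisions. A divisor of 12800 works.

With modified divisor 12800: modified quotas Red 9.944, Blue 5.619, Green 11.165, Gold 0.847, Silver 2.111, Violet 8.143.
Rounding to the nearest integer: Red 10, Blue 6, Green 11, Gold 1, Silver 2, Violet 8 (total 38).

Red 10, Blue 6, Green 11, Gold 1, Silver 2, Violet 8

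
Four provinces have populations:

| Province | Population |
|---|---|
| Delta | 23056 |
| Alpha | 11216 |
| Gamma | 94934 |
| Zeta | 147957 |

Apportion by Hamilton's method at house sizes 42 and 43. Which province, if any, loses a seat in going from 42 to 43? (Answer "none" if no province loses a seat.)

At 42 seats: Delta 4, Alpha 2, Gamma 14, Zeta 22.
At 43 seats: Delta 3, Alpha 2, Gamma 15, Zeta 23.
Delta drops from 4 to 3.

Delta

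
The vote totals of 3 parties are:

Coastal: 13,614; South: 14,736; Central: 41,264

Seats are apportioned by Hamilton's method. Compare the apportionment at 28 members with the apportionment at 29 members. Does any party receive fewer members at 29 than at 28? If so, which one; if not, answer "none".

none

At 28 seats: Coastal 5, South 6, Central 17.
At 29 seats: Coastal 6, South 6, Central 17.
No party's allocation decreased.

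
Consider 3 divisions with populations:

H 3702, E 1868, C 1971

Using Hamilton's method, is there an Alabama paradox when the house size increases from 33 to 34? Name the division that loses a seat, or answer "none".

none

At 33 seats: H 16, E 8, C 9.
At 34 seats: H 17, E 8, C 9.
No division's allocation decreased.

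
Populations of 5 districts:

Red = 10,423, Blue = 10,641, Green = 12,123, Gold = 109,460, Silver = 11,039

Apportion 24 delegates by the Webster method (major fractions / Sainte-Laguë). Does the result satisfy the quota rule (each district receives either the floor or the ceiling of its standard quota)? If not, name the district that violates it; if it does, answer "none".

Standard quotas: Red 1.628, Blue 1.662, Green 1.893, Gold 17.094, Silver 1.724.
Webster allocation: Red 2, Blue 2, Green 2, Gold 16, Silver 2.
Gold has quota 17.094 (lower 17, upper 18) but receives 16 — outside the quota interval.

Gold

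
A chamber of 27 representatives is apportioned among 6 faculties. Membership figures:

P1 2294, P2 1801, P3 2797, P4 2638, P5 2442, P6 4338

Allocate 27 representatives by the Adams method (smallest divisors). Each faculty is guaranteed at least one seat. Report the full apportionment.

Standard divisor 16310/27 ≈ 604.074; standard quotas: P1 3.798, P2 2.981, P3 4.630, P4 4.367, P5 4.043, P6 7.181.
Rounding up gives 4, 3, 5, 5, 5, 8 = 30 seats, so the divisor must be adjusted.
With modified divisor 680: modified quotas P1 3.374, P2 2.649, P3 4.113, P4 3.879, P5 3.591, P6 6.379.
Rounding up: P1 4, P2 3, P3 5, P4 4, P5 4, P6 7 (total 27).

P1 4, P2 3, P3 5, P4 4, P5 4, P6 7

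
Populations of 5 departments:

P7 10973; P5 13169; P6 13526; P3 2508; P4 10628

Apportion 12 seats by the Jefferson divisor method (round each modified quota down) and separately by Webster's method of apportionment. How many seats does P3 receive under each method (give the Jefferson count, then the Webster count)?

0 and 1

Jefferson: P7 3, P5 3, P6 3, P3 0, P4 3.
Webster: P7 3, P5 3, P6 3, P3 1, P4 2.
P3 gets 0 under Jefferson and 1 under Webster.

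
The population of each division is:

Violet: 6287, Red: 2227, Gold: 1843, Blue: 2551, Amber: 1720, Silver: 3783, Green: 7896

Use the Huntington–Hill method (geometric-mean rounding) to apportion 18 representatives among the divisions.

Violet 4; Red 2; Gold 1; Blue 2; Amber 1; Silver 3; Green 5

With divisor 1493: modified quotas Violet 4.211, Red 1.492, Gold 1.234, Blue 1.709, Amber 1.152, Silver 2.534, Green 5.289.
Geometric-mean thresholds: Violet √(4·5)=4.472, Red √(1·2)=1.414, Gold √(1·2)=1.414, Blue √(1·2)=1.414, Amber √(1·2)=1.414, Silver √(2·3)=2.449, Green √(5·6)=5.477.
Each quota rounded against its threshold gives Violet 4, Red 2, Gold 1, Blue 2, Amber 1, Silver 3, Green 5 (total 18).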